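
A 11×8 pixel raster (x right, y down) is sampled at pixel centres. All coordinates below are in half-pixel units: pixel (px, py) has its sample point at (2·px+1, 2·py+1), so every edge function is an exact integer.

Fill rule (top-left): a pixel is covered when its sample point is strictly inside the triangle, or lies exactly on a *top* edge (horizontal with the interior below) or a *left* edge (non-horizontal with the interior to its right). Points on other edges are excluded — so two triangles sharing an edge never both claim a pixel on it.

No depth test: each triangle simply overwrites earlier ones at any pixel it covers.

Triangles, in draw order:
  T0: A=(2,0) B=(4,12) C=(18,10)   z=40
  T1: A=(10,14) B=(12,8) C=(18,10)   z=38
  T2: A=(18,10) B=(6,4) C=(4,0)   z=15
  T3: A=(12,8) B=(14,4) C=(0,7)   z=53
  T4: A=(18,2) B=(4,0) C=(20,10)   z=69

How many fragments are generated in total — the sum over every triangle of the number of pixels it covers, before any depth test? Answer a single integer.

T0:
  2·area = 172  (B↔C swapped to make it positive)
  edge (2, 0)→(18, 10): d=(16,10) right/bottom  bias=-1
  edge (18, 10)→(4, 12): d=(-14,2) right/bottom  bias=-1
  edge (4, 12)→(2, 0): d=(-2,-12) top-left  bias=+0
    (1,0)@(3, 1): e=[6,156,10] → █
    (2,0)@(5, 1): e=[-14,152,34] → ·
    (1,1)@(3, 3): e=[38,128,6] → █
    (2,1)@(5, 3): e=[18,124,30] → █
    (3,1)@(7, 3): e=[-2,120,54] → ·
    (1,2)@(3, 5): e=[70,100,2] → █
    (3,2)@(7, 5): e=[30,92,50] → █
    (4,2)@(9, 5): e=[10,88,74] → █
    (5,2)@(11, 5): e=[-10,84,98] → ·
    (1,3)@(3, 7): e=[102,72,-2] → ·
    (2,3)@(5, 7): e=[82,68,22] → █
    (5,3)@(11, 7): e=[22,56,94] → █
    (5,5)@(11, 11): e=[86,0,86] → ·  [on edge]
  covered (21 px):
    · █ · · · · · · · · ·
    · █ █ · · · · · · · ·
    · █ █ █ █ · · · · · ·
    · · █ █ █ █ █ · · · ·
    · · █ █ █ █ █ █ · · ·
    · · █ █ █ · · · · · ·
    · · · · · · · · · · ·
    · · · · · · · · · · ·
T1:
  2·area = 40
  edge (10, 14)→(12, 8): d=(2,-6) top-left  bias=+0
  edge (12, 8)→(18, 10): d=(6,2) right/bottom  bias=-1
  edge (18, 10)→(10, 14): d=(-8,4) right/bottom  bias=-1
    (1,2)@(3, 5): e=[-60,0,100] → ·  [on edge]
    (6,2)@(13, 5): e=[0,-20,60] → ·  [on edge]
    (4,3)@(9, 7): e=[-20,0,60] → ·  [on edge]
    (6,4)@(13, 9): e=[8,4,28] → █
    (7,4)@(15, 9): e=[20,0,20] → ·  [on edge]
    (5,5)@(11, 11): e=[0,20,20] → █  [on edge]
    (7,5)@(15, 11): e=[24,12,4] → █
    (8,5)@(17, 11): e=[36,8,-4] → ·
    (10,5)@(21, 11): e=[60,0,-20] → ·  [on edge]
    (5,6)@(11, 13): e=[4,32,4] → █
    (6,6)@(13, 13): e=[16,28,-4] → ·
    (7,6)@(15, 13): e=[28,24,-12] → ·
  covered (5 px):
    · · · · · · · · · · ·
    · · · · · · · · · · ·
    · · · · · · · · · · ·
    · · · · · · · · · · ·
    · · · · · · █ · · · ·
    · · · · · █ █ █ · · ·
    · · · · · █ · · · · ·
    · · · · · · · · · · ·
T2:
  2·area = 36
  edge (18, 10)→(6, 4): d=(-12,-6) top-left  bias=+0
  edge (6, 4)→(4, 0): d=(-2,-4) top-left  bias=+0
  edge (4, 0)→(18, 10): d=(14,10) right/bottom  bias=-1
    (2,0)@(5, 1): e=[30,2,4] → █
    (3,0)@(7, 1): e=[42,10,-16] → ·
    (2,1)@(5, 3): e=[6,-2,32] → ·
    (3,1)@(7, 3): e=[18,6,12] → █
    (4,1)@(9, 3): e=[30,14,-8] → ·
    (3,2)@(7, 5): e=[-6,2,40] → ·
    (4,2)@(9, 5): e=[6,10,20] → █
    (5,2)@(11, 5): e=[18,18,0] → ·  [on edge]
    (4,3)@(9, 7): e=[-18,6,48] → ·
    (6,3)@(13, 7): e=[6,22,8] → █
    (7,3)@(15, 7): e=[18,30,-12] → ·
    (6,4)@(13, 9): e=[-18,18,36] → ·
  covered (4 px):
    · · █ · · · · · · · ·
    · · · █ · · · · · · ·
    · · · · █ · · · · · ·
    · · · · · · █ · · · ·
    · · · · · · · · · · ·
    · · · · · · · · · · ·
    · · · · · · · · · · ·
    · · · · · · · · · · ·
T3:
  2·area = 50  (B↔C swapped to make it positive)
  edge (12, 8)→(0, 7): d=(-12,-1) top-left  bias=+0
  edge (0, 7)→(14, 4): d=(14,-3) top-left  bias=+0
  edge (14, 4)→(12, 8): d=(-2,4) right/bottom  bias=-1
    (5,2)@(11, 5): e=[35,5,10] → █
    (6,2)@(13, 5): e=[37,11,2] → █
    (7,2)@(15, 5): e=[39,17,-6] → ·
    (0,3)@(1, 7): e=[1,3,46] → █
    (1,3)@(3, 7): e=[3,9,38] → █
    (2,3)@(5, 7): e=[5,15,30] → █
    (3,3)@(7, 7): e=[7,21,22] → █
    (4,3)@(9, 7): e=[9,27,14] → █
    (6,3)@(13, 7): e=[13,39,-2] → ·
    (0,4)@(1, 9): e=[-23,31,42] → ·
    (1,4)@(3, 9): e=[-21,37,34] → ·
    (2,4)@(5, 9): e=[-19,43,26] → ·
  covered (8 px):
    · · · · · · · · · · ·
    · · · · · · · · · · ·
    · · · · · █ █ · · · ·
    █ █ █ █ █ █ · · · · ·
    · · · · · · · · · · ·
    · · · · · · · · · · ·
    · · · · · · · · · · ·
    · · · · · · · · · · ·
T4:
  2·area = 108  (B↔C swapped to make it positive)
  edge (18, 2)→(20, 10): d=(2,8) right/bottom  bias=-1
  edge (20, 10)→(4, 0): d=(-16,-10) top-left  bias=+0
  edge (4, 0)→(18, 2): d=(14,2) right/bottom  bias=-1
    (3,0)@(7, 1): e=[86,14,8] → █
    (4,0)@(9, 1): e=[70,34,4] → █
    (5,0)@(11, 1): e=[54,54,0] → ·  [on edge]
    (3,1)@(7, 3): e=[90,-18,36] → ·
    (4,1)@(9, 3): e=[74,2,32] → █
    (5,1)@(11, 3): e=[58,22,28] → █
    (6,1)@(13, 3): e=[42,42,24] → █
    (7,1)@(15, 3): e=[26,62,20] → █
    (8,1)@(17, 3): e=[10,82,16] → █
    (9,1)@(19, 3): e=[-6,102,12] → ·
    (4,2)@(9, 5): e=[78,-30,60] → ·
    (5,2)@(11, 5): e=[62,-10,56] → ·
  covered (13 px):
    · · · █ █ · · · · · ·
    · · · · █ █ █ █ █ · ·
    · · · · · · █ █ █ · ·
    · · · · · · · · █ █ ·
    · · · · · · · · · █ ·
    · · · · · · · · · · ·
    · · · · · · · · · · ·
    · · · · · · · · · · ·

Answer: 51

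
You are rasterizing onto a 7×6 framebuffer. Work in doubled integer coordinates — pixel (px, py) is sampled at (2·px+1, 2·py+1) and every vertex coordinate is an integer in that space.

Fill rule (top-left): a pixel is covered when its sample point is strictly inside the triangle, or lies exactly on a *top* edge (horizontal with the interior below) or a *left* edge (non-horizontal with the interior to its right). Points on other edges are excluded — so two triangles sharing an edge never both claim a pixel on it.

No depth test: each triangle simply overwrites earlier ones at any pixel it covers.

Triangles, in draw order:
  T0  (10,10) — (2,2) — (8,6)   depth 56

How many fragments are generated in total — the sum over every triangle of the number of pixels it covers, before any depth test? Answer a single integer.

T0:
  2·area = 16
  edge (10, 10)→(2, 2): d=(-8,-8) top-left  bias=+0
  edge (2, 2)→(8, 6): d=(6,4) right/bottom  bias=-1
  edge (8, 6)→(10, 10): d=(2,4) right/bottom  bias=-1
    (0,0)@(1, 1): e=[0,-2,18] → ·  [on edge]
    (1,1)@(3, 3): e=[0,2,14] → █  [on edge]
    (2,1)@(5, 3): e=[16,-6,6] → ·
    (1,2)@(3, 5): e=[-16,14,18] → ·
    (2,2)@(5, 5): e=[0,6,10] → █  [on edge]
    (3,2)@(7, 5): e=[16,-2,2] → ·
    (2,3)@(5, 7): e=[-16,18,14] → ·
    (3,3)@(7, 7): e=[0,10,6] → █  [on edge]
    (4,3)@(9, 7): e=[16,2,-2] → ·
    (3,4)@(7, 9): e=[-16,22,10] → ·
    (4,4)@(9, 9): e=[0,14,2] → █  [on edge]
    (5,4)@(11, 9): e=[16,6,-6] → ·
    (5,5)@(11, 11): e=[0,18,-2] → ·  [on edge]
  covered (4 px):
    · · · · · · ·
    · █ · · · · ·
    · · █ · · · ·
    · · · █ · · ·
    · · · · █ · ·
    · · · · · · ·

Final: 4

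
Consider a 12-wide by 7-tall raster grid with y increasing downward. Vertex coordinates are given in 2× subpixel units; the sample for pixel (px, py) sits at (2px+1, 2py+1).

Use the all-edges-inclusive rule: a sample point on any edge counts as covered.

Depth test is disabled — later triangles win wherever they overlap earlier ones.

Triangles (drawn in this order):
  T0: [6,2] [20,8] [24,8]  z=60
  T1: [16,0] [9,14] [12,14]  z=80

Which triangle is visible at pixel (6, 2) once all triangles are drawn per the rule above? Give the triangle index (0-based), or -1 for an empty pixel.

T0:
  2·area = 24  (B↔C swapped to make it positive)
  edge (6, 2)→(24, 8): d=(18,6) inclusive
  edge (24, 8)→(20, 8): d=(-4,0) inclusive
  edge (20, 8)→(6, 2): d=(-14,-6) inclusive
    (1,0)@(3, 1): e=[0,28,-4] → ·  [on edge]
    (4,1)@(9, 3): e=[0,20,4] → #  [on edge]
    (5,1)@(11, 3): e=[-12,20,16] → ·
    (4,2)@(9, 5): e=[36,12,-24] → ·
    (6,2)@(13, 5): e=[12,12,0] → #  [on edge]
    (7,2)@(15, 5): e=[0,12,12] → #  [on edge]
    (8,2)@(17, 5): e=[-12,12,24] → ·
    (6,3)@(13, 7): e=[48,4,-28] → ·
    (7,3)@(15, 7): e=[36,4,-16] → ·
    (9,3)@(19, 7): e=[12,4,8] → #
    (10,3)@(21, 7): e=[0,4,20] → #  [on edge]
    (11,3)@(23, 7): e=[-12,4,32] → ·
  covered (5 px):
    · · · · · · · · · · · ·
    · · · · # · · · · · · ·
    · · · · · · # # · · · ·
    · · · · · · · · · # # ·
    · · · · · · · · · · · ·
    · · · · · · · · · · · ·
    · · · · · · · · · · · ·
T1:
  2·area = 42  (B↔C swapped to make it positive)
  edge (16, 0)→(12, 14): d=(-4,14) inclusive
  edge (12, 14)→(9, 14): d=(-3,0) inclusive
  edge (9, 14)→(16, 0): d=(7,-14) inclusive
    (7,1)@(15, 3): e=[2,33,7] → #
    (8,1)@(17, 3): e=[-26,33,35] → ·
    (7,2)@(15, 5): e=[-6,27,21] → ·
    (6,3)@(13, 7): e=[14,21,7] → #
    (7,3)@(15, 7): e=[-14,21,35] → ·
    (6,4)@(13, 9): e=[6,15,21] → #
    (7,4)@(15, 9): e=[-22,15,49] → ·
    (5,5)@(11, 11): e=[26,9,7] → #
    (6,5)@(13, 11): e=[-2,9,35] → ·
    (5,6)@(11, 13): e=[18,3,21] → #
    (6,6)@(13, 13): e=[-10,3,49] → ·
  covered (5 px):
    · · · · · · · · · · · ·
    · · · · · · · # · · · ·
    · · · · · · · · · · · ·
    · · · · · · # · · · · ·
    · · · · · · # · · · · ·
    · · · · · # · · · · · ·
    · · · · · # · · · · · ·

Z-buffer (winner per pixel, '.' = empty):
  . . . . . . . . . . . .
  . . . . 0 . . 1 . . . .
  . . . . . . 0 0 . . . .
  . . . . . . 1 . . 0 0 .
  . . . . . . 1 . . . . .
  . . . . . 1 . . . . . .
  . . . . . 1 . . . . . .

Result: 0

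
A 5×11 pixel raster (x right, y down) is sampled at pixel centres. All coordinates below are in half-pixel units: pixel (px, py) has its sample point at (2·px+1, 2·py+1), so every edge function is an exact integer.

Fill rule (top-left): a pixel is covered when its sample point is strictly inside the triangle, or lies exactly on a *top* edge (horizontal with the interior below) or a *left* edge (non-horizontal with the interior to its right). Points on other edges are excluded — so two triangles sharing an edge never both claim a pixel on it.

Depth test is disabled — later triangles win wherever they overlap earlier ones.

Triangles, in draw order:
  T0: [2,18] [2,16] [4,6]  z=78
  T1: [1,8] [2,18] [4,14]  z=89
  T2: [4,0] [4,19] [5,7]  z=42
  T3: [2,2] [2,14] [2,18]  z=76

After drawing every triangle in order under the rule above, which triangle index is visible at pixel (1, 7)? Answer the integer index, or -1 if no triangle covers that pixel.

T0:
  2·area = 4
  edge (2, 18)→(2, 16): d=(0,-2) top-left  bias=+0
  edge (2, 16)→(4, 6): d=(2,-10) top-left  bias=+0
  edge (4, 6)→(2, 18): d=(-2,12) right/bottom  bias=-1
    (2,0)@(5, 1): e=[6,0,-2] → ·  [on edge]
    (1,5)@(3, 11): e=[2,0,2] → █  [on edge]
    (2,5)@(5, 11): e=[6,20,-22] → ·
    (1,6)@(3, 13): e=[2,4,-2] → ·
    (0,10)@(1, 21): e=[-2,0,6] → ·  [on edge]
  covered (1 px):
    · · · · ·
    · · · · ·
    · · · · ·
    · · · · ·
    · · · · ·
    · █ · · ·
    · · · · ·
    · · · · ·
    · · · · ·
    · · · · ·
    · · · · ·
T1:
  2·area = 24  (B↔C swapped to make it positive)
  edge (1, 8)→(4, 14): d=(3,6) right/bottom  bias=-1
  edge (4, 14)→(2, 18): d=(-2,4) right/bottom  bias=-1
  edge (2, 18)→(1, 8): d=(-1,-10) top-left  bias=+0
    (1,6)@(3, 13): e=[3,6,15] → █
    (2,6)@(5, 13): e=[-9,-2,35] → ·
    (1,7)@(3, 15): e=[9,2,13] → █
    (2,7)@(5, 15): e=[-3,-6,33] → ·
    (1,8)@(3, 17): e=[15,-2,11] → ·
  covered (2 px):
    · · · · ·
    · · · · ·
    · · · · ·
    · · · · ·
    · · · · ·
    · · · · ·
    · █ · · ·
    · █ · · ·
    · · · · ·
    · · · · ·
    · · · · ·
T2:
  2·area = 19  (B↔C swapped to make it positive)
  edge (4, 0)→(5, 7): d=(1,7) right/bottom  bias=-1
  edge (5, 7)→(4, 19): d=(-1,12) right/bottom  bias=-1
  edge (4, 19)→(4, 0): d=(0,-19) top-left  bias=+0
    (2,3)@(5, 7): e=[0,0,19] → ·  [on edge]
    (3,10)@(7, 21): e=[0,-38,57] → ·  [on edge]
  covered (0 px):
    · · · · ·
    · · · · ·
    · · · · ·
    · · · · ·
    · · · · ·
    · · · · ·
    · · · · ·
    · · · · ·
    · · · · ·
    · · · · ·
    · · · · ·
T3:
  degenerate (2·area = 0) — covers nothing

Z-buffer (winner per pixel, '.' = empty):
  . . . . .
  . . . . .
  . . . . .
  . . . . .
  . . . . .
  . 0 . . .
  . 1 . . .
  . 1 . . .
  . . . . .
  . . . . .
  . . . . .

Result: 1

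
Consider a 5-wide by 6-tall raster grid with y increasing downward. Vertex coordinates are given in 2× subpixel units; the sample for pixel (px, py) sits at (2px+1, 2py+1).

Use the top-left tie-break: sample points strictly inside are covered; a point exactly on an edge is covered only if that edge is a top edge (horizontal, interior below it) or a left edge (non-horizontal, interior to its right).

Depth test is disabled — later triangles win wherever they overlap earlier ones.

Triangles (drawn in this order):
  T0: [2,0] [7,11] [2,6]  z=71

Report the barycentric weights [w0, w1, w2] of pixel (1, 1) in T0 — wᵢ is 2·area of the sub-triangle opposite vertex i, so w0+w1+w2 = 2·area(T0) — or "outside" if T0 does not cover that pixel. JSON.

T0:
  2·area = 30
  edge (2, 0)→(7, 11): d=(5,11) right/bottom  bias=-1
  edge (7, 11)→(2, 6): d=(-5,-5) top-left  bias=+0
  edge (2, 6)→(2, 0): d=(0,-6) top-left  bias=+0
    (1,1)@(3, 3): e=[4,20,6] → #
    (2,1)@(5, 3): e=[-18,30,18] → ·
    (0,2)@(1, 5): e=[36,0,-6] → ·  [on edge]
    (1,2)@(3, 5): e=[14,10,6] → #
    (2,2)@(5, 5): e=[-8,20,18] → ·
    (1,3)@(3, 7): e=[24,0,6] → #  [on edge]
    (2,3)@(5, 7): e=[2,10,18] → #
    (3,3)@(7, 7): e=[-20,20,30] → ·
    (1,4)@(3, 9): e=[34,-10,6] → ·
    (2,4)@(5, 9): e=[12,0,18] → #  [on edge]
    (3,4)@(7, 9): e=[-10,10,30] → ·
    (2,5)@(5, 11): e=[22,-10,18] → ·
    (3,5)@(7, 11): e=[0,0,30] → ·  [on edge]
  covered (5 px):
    · · · · ·
    · # · · ·
    · # · · ·
    · # # · ·
    · · # · ·
    · · · · ·

Result: [20,6,4]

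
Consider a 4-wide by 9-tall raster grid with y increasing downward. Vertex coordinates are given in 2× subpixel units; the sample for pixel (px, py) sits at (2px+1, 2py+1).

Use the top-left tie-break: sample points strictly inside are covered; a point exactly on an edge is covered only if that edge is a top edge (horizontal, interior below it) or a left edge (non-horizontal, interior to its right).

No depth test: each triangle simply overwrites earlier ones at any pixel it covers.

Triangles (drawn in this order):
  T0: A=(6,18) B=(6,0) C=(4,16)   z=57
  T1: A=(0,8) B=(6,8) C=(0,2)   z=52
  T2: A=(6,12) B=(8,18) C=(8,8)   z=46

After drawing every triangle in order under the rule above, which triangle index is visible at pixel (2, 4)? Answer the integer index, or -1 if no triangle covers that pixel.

T0:
  2·area = 36  (B↔C swapped to make it positive)
  edge (6, 18)→(4, 16): d=(-2,-2) top-left  bias=+0
  edge (4, 16)→(6, 0): d=(2,-16) top-left  bias=+0
  edge (6, 0)→(6, 18): d=(0,18) right/bottom  bias=-1
    (2,4)@(5, 9): e=[16,2,18] → █
    (3,4)@(7, 9): e=[20,34,-18] → ·
    (2,5)@(5, 11): e=[12,6,18] → █
    (3,5)@(7, 11): e=[16,38,-18] → ·
    (0,6)@(1, 13): e=[0,-54,90] → ·  [on edge]
    (2,6)@(5, 13): e=[8,10,18] → █
    (3,6)@(7, 13): e=[12,42,-18] → ·
    (1,7)@(3, 15): e=[0,-18,54] → ·  [on edge]
    (2,7)@(5, 15): e=[4,14,18] → █
    (3,7)@(7, 15): e=[8,46,-18] → ·
    (2,8)@(5, 17): e=[0,18,18] → █  [on edge]
    (3,8)@(7, 17): e=[4,50,-18] → ·
  covered (5 px):
    · · · ·
    · · · ·
    · · · ·
    · · · ·
    · · █ ·
    · · █ ·
    · · █ ·
    · · █ ·
    · · █ ·
T1:
  2·area = 36  (B↔C swapped to make it positive)
  edge (0, 8)→(0, 2): d=(0,-6) top-left  bias=+0
  edge (0, 2)→(6, 8): d=(6,6) right/bottom  bias=-1
  edge (6, 8)→(0, 8): d=(-6,0) right/bottom  bias=-1
    (0,1)@(1, 3): e=[6,0,30] → ·  [on edge]
    (0,2)@(1, 5): e=[6,12,18] → █
    (1,2)@(3, 5): e=[18,0,18] → ·  [on edge]
    (0,3)@(1, 7): e=[6,24,6] → █
    (1,3)@(3, 7): e=[18,12,6] → █
    (2,3)@(5, 7): e=[30,0,6] → ·  [on edge]
    (0,4)@(1, 9): e=[6,36,-6] → ·
    (1,4)@(3, 9): e=[18,24,-6] → ·
    (3,4)@(7, 9): e=[42,0,-6] → ·  [on edge]
  covered (3 px):
    · · · ·
    · · · ·
    █ · · ·
    █ █ · ·
    · · · ·
    · · · ·
    · · · ·
    · · · ·
    · · · ·
T2:
  2·area = 20  (B↔C swapped to make it positive)
  edge (6, 12)→(8, 8): d=(2,-4) top-left  bias=+0
  edge (8, 8)→(8, 18): d=(0,10) right/bottom  bias=-1
  edge (8, 18)→(6, 12): d=(-2,-6) top-left  bias=+0
    (1,1)@(3, 3): e=[-30,50,0] → ·  [on edge]
    (2,4)@(5, 9): e=[-10,30,0] → ·  [on edge]
    (3,5)@(7, 11): e=[2,10,8] → █
    (3,6)@(7, 13): e=[6,10,4] → █
    (3,7)@(7, 15): e=[10,10,0] → █  [on edge]
    (3,8)@(7, 17): e=[14,10,-4] → ·
  covered (3 px):
    · · · ·
    · · · ·
    · · · ·
    · · · ·
    · · · ·
    · · · █
    · · · █
    · · · █
    · · · ·

Z-buffer (winner per pixel, '.' = empty):
  . . . .
  . . . .
  1 . . .
  1 1 . .
  . . 0 .
  . . 0 2
  . . 0 2
  . . 0 2
  . . 0 .

Answer: 0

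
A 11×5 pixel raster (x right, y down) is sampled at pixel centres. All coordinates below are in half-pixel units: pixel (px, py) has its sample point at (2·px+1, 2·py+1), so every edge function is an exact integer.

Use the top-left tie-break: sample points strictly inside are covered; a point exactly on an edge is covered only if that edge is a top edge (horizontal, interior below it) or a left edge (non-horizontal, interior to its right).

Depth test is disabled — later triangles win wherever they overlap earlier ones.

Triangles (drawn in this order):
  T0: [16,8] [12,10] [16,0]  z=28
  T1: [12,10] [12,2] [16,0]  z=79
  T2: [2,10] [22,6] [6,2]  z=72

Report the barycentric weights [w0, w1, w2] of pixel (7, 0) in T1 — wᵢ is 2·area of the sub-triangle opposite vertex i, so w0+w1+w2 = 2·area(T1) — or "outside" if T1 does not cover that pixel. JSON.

T0:
  2·area = 32
  edge (16, 8)→(12, 10): d=(-4,2) right/bottom  bias=-1
  edge (12, 10)→(16, 0): d=(4,-10) top-left  bias=+0
  edge (16, 0)→(16, 8): d=(0,8) right/bottom  bias=-1
    (7,1)@(15, 3): e=[22,2,8] → #
    (8,1)@(17, 3): e=[18,22,-8] → ·
    (7,2)@(15, 5): e=[14,10,8] → #
    (8,2)@(17, 5): e=[10,30,-8] → ·
    (7,3)@(15, 7): e=[6,18,8] → #
    (8,3)@(17, 7): e=[2,38,-8] → ·
    (6,4)@(13, 9): e=[2,6,24] → #
    (7,4)@(15, 9): e=[-2,26,8] → ·
  covered (4 px):
    · · · · · · · · · · ·
    · · · · · · · # · · ·
    · · · · · · · # · · ·
    · · · · · · · # · · ·
    · · · · · · # · · · ·
T1:
  2·area = 32
  edge (12, 10)→(12, 2): d=(0,-8) top-left  bias=+0
  edge (12, 2)→(16, 0): d=(4,-2) top-left  bias=+0
  edge (16, 0)→(12, 10): d=(-4,10) right/bottom  bias=-1
    (7,0)@(15, 1): e=[24,2,6] → #
    (8,0)@(17, 1): e=[40,6,-14] → ·
    (6,1)@(13, 3): e=[8,6,18] → #
    (7,1)@(15, 3): e=[24,10,-2] → ·
    (6,2)@(13, 5): e=[8,14,10] → #
    (7,2)@(15, 5): e=[24,18,-10] → ·
    (6,3)@(13, 7): e=[8,22,2] → #
    (7,3)@(15, 7): e=[24,26,-18] → ·
    (6,4)@(13, 9): e=[8,30,-6] → ·
  covered (4 px):
    · · · · · · · # · · ·
    · · · · · · # · · · ·
    · · · · · · # · · · ·
    · · · · · · # · · · ·
    · · · · · · · · · · ·
T2:
  2·area = 144  (B↔C swapped to make it positive)
  edge (2, 10)→(6, 2): d=(4,-8) top-left  bias=+0
  edge (6, 2)→(22, 6): d=(16,4) right/bottom  bias=-1
  edge (22, 6)→(2, 10): d=(-20,4) right/bottom  bias=-1
    (3,1)@(7, 3): e=[12,12,120] → #
    (4,1)@(9, 3): e=[28,4,112] → #
    (5,1)@(11, 3): e=[44,-4,104] → ·
    (2,2)@(5, 5): e=[4,52,88] → #
    (5,2)@(11, 5): e=[52,28,64] → #
    (6,2)@(13, 5): e=[68,20,56] → #
    (7,2)@(15, 5): e=[84,12,48] → #
    (8,2)@(17, 5): e=[100,4,40] → #
    (9,2)@(19, 5): e=[116,-4,32] → ·
    (2,3)@(5, 7): e=[12,84,48] → #
    (8,3)@(17, 7): e=[108,36,0] → ·  [on edge]
    (1,4)@(3, 9): e=[4,124,16] → #
    (3,4)@(7, 9): e=[36,108,0] → ·  [on edge]
  covered (17 px):
    · · · · · · · · · · ·
    · · · # # · · · · · ·
    · · # # # # # # # · ·
    · · # # # # # # · · ·
    · # # · · · · · · · ·

Final: [2,6,24]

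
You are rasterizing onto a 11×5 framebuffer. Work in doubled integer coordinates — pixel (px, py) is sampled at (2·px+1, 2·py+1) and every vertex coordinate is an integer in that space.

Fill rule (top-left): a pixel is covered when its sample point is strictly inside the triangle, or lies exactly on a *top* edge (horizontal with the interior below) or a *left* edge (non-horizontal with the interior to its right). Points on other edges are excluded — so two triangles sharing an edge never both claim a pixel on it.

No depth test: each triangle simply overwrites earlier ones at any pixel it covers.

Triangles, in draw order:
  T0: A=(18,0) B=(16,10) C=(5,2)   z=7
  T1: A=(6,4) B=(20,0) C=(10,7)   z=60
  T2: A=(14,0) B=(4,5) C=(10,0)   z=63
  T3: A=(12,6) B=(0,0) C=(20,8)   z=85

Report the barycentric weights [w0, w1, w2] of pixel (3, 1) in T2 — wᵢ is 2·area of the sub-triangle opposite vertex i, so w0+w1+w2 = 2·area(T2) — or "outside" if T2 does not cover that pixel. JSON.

T0:
  2·area = 126
  edge (18, 0)→(16, 10): d=(-2,10) right/bottom  bias=-1
  edge (16, 10)→(5, 2): d=(-11,-8) top-left  bias=+0
  edge (5, 2)→(18, 0): d=(13,-2) top-left  bias=+0
    (6,0)@(13, 1): e=[48,75,3] → #
    (7,0)@(15, 1): e=[28,91,7] → #
    (8,0)@(17, 1): e=[8,107,11] → #
    (9,0)@(19, 1): e=[-12,123,15] → ·
    (3,1)@(7, 3): e=[104,5,17] → #
    (4,1)@(9, 3): e=[84,21,21] → #
    (5,1)@(11, 3): e=[64,37,25] → #
    (9,1)@(19, 3): e=[-16,101,41] → ·
    (3,2)@(7, 5): e=[100,-17,43] → ·
    (4,2)@(9, 5): e=[80,-1,47] → ·
    (5,2)@(11, 5): e=[60,15,51] → #
    (8,2)@(17, 5): e=[0,63,63] → ·  [on edge]
  covered (15 px):
    · · · · · · # # # · ·
    · · · # # # # # # · ·
    · · · · · # # # · · ·
    · · · · · · # # · · ·
    · · · · · · · # · · ·
T1:
  2·area = 58
  edge (6, 4)→(20, 0): d=(14,-4) top-left  bias=+0
  edge (20, 0)→(10, 7): d=(-10,7) right/bottom  bias=-1
  edge (10, 7)→(6, 4): d=(-4,-3) top-left  bias=+0
    (8,0)@(17, 1): e=[2,11,45] → #
    (9,0)@(19, 1): e=[10,-3,51] → ·
    (5,1)@(11, 3): e=[6,33,19] → #
    (6,1)@(13, 3): e=[14,19,25] → #
    (7,1)@(15, 3): e=[22,5,31] → #
    (8,1)@(17, 3): e=[30,-9,37] → ·
    (4,2)@(9, 5): e=[26,27,5] → #
    (6,2)@(13, 5): e=[42,-1,17] → ·
    (7,2)@(15, 5): e=[50,-15,23] → ·
    (4,3)@(9, 7): e=[54,7,-3] → ·
    (5,3)@(11, 7): e=[62,-7,3] → ·
  covered (6 px):
    · · · · · · · · # · ·
    · · · · · # # # · · ·
    · · · · # # · · · · ·
    · · · · · · · · · · ·
    · · · · · · · · · · ·
T2:
  2·area = 20
  edge (14, 0)→(4, 5): d=(-10,5) right/bottom  bias=-1
  edge (4, 5)→(10, 0): d=(6,-5) top-left  bias=+0
  edge (10, 0)→(14, 0): d=(4,0) top-left  bias=+0
    (4,0)@(9, 1): e=[15,1,4] → #
    (5,0)@(11, 1): e=[5,11,4] → #
    (6,0)@(13, 1): e=[-5,21,4] → ·
    (3,1)@(7, 3): e=[5,3,12] → #
    (4,1)@(9, 3): e=[-5,13,12] → ·
    (5,1)@(11, 3): e=[-15,23,12] → ·
    (3,2)@(7, 5): e=[-15,15,20] → ·
  covered (3 px):
    · · · · # # · · · · ·
    · · · # · · · · · · ·
    · · · · · · · · · · ·
    · · · · · · · · · · ·
    · · · · · · · · · · ·
T3:
  2·area = 24
  edge (12, 6)→(0, 0): d=(-12,-6) top-left  bias=+0
  edge (0, 0)→(20, 8): d=(20,8) right/bottom  bias=-1
  edge (20, 8)→(12, 6): d=(-8,-2) top-left  bias=+0
    (3,1)@(7, 3): e=[6,4,14] → #
    (4,1)@(9, 3): e=[18,-12,18] → ·
    (3,2)@(7, 5): e=[-18,44,-2] → ·
    (5,2)@(11, 5): e=[6,12,6] → #
    (6,2)@(13, 5): e=[18,-4,10] → ·
    (5,3)@(11, 7): e=[-18,52,-10] → ·
    (8,3)@(17, 7): e=[18,4,2] → #
    (9,3)@(19, 7): e=[30,-12,6] → ·
    (8,4)@(17, 9): e=[-6,44,-14] → ·
  covered (3 px):
    · · · · · · · · · · ·
    · · · # · · · · · · ·
    · · · · · # · · · · ·
    · · · · · · · · # · ·
    · · · · · · · · · · ·

Final: [3,12,5]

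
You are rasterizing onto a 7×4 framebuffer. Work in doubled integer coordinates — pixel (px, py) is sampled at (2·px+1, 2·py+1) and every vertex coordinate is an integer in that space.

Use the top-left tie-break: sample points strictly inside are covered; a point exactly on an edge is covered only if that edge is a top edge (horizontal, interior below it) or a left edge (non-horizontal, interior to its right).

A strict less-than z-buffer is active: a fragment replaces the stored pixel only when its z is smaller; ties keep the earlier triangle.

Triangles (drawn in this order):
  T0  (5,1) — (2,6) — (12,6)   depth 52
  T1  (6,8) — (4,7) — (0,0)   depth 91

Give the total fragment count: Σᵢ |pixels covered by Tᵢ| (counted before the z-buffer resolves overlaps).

T0:
  2·area = 50  (B↔C swapped to make it positive)
  edge (5, 1)→(12, 6): d=(7,5) right/bottom  bias=-1
  edge (12, 6)→(2, 6): d=(-10,0) right/bottom  bias=-1
  edge (2, 6)→(5, 1): d=(3,-5) top-left  bias=+0
    (2,0)@(5, 1): e=[0,50,0] → ·  [on edge]
    (2,1)@(5, 3): e=[14,30,6] → █
    (3,1)@(7, 3): e=[4,30,16] → █
    (4,1)@(9, 3): e=[-6,30,26] → ·
    (1,2)@(3, 5): e=[38,10,2] → █
    (4,2)@(9, 5): e=[8,10,32] → █
    (5,2)@(11, 5): e=[-2,10,42] → ·
    (1,3)@(3, 7): e=[52,-10,8] → ·
    (2,3)@(5, 7): e=[42,-10,18] → ·
    (3,3)@(7, 7): e=[32,-10,28] → ·
    (4,3)@(9, 7): e=[22,-10,38] → ·
  covered (6 px):
    · · · · · · ·
    · · █ █ · · ·
    · █ █ █ █ · ·
    · · · · · · ·
T1:
  2·area = 10
  edge (6, 8)→(4, 7): d=(-2,-1) top-left  bias=+0
  edge (4, 7)→(0, 0): d=(-4,-7) top-left  bias=+0
  edge (0, 0)→(6, 8): d=(6,8) right/bottom  bias=-1
    (1,2)@(3, 5): e=[3,1,6] → █
    (2,2)@(5, 5): e=[5,15,-10] → ·
    (1,3)@(3, 7): e=[-1,-7,18] → ·
    (2,3)@(5, 7): e=[1,7,2] → █
    (3,3)@(7, 7): e=[3,21,-14] → ·
  covered (2 px):
    · · · · · · ·
    · · · · · · ·
    · █ · · · · ·
    · · █ · · · ·

Final: 8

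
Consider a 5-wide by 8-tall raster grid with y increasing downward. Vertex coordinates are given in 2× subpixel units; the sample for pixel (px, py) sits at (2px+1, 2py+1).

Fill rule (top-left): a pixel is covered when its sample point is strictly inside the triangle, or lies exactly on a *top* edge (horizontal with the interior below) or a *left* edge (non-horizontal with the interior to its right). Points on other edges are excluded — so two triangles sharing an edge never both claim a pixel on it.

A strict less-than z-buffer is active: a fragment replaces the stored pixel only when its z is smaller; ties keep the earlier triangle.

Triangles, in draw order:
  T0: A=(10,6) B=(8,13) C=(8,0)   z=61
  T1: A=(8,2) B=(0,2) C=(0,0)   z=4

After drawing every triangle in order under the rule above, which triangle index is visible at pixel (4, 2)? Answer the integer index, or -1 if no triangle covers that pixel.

T0:
  2·area = 26
  edge (10, 6)→(8, 13): d=(-2,7) right/bottom  bias=-1
  edge (8, 13)→(8, 0): d=(0,-13) top-left  bias=+0
  edge (8, 0)→(10, 6): d=(2,6) right/bottom  bias=-1
    (4,1)@(9, 3): e=[13,13,0] → ·  [on edge]
    (4,2)@(9, 5): e=[9,13,4] → #
    (4,3)@(9, 7): e=[5,13,8] → #
    (4,4)@(9, 9): e=[1,13,12] → #
    (4,5)@(9, 11): e=[-3,13,16] → ·
  covered (3 px):
    · · · · ·
    · · · · ·
    · · · · #
    · · · · #
    · · · · #
    · · · · ·
    · · · · ·
    · · · · ·
T1:
  2·area = 16
  edge (8, 2)→(0, 2): d=(-8,0) right/bottom  bias=-1
  edge (0, 2)→(0, 0): d=(0,-2) top-left  bias=+0
  edge (0, 0)→(8, 2): d=(8,2) right/bottom  bias=-1
    (0,0)@(1, 1): e=[8,2,6] → #
    (1,0)@(3, 1): e=[8,6,2] → #
    (2,0)@(5, 1): e=[8,10,-2] → ·
    (0,1)@(1, 3): e=[-8,2,22] → ·
    (1,1)@(3, 3): e=[-8,6,18] → ·
  covered (2 px):
    # # · · ·
    · · · · ·
    · · · · ·
    · · · · ·
    · · · · ·
    · · · · ·
    · · · · ·
    · · · · ·

Z-buffer (winner per pixel, '.' = empty):
  1 1 . . .
  . . . . .
  . . . . 0
  . . . . 0
  . . . . 0
  . . . . .
  . . . . .
  . . . . .

Final: 0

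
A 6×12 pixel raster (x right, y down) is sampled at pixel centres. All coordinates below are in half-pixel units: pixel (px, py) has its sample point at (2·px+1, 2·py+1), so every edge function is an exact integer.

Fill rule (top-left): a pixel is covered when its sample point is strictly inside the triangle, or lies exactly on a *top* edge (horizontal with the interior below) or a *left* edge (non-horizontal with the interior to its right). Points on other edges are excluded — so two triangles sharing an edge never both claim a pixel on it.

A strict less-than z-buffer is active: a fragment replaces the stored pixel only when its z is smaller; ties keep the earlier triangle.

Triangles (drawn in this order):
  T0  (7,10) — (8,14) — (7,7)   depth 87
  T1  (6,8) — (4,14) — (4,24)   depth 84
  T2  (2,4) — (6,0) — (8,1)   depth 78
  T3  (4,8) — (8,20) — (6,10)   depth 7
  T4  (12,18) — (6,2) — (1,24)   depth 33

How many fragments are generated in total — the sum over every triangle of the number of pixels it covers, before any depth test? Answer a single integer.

T0:
  2·area = 3  (B↔C swapped to make it positive)
  edge (7, 10)→(7, 7): d=(0,-3) top-left  bias=+0
  edge (7, 7)→(8, 14): d=(1,7) right/bottom  bias=-1
  edge (8, 14)→(7, 10): d=(-1,-4) top-left  bias=+0
    (3,0)@(7, 1): e=[0,-6,9] → .  [on edge]
    (3,1)@(7, 3): e=[0,-4,7] → .  [on edge]
    (3,2)@(7, 5): e=[0,-2,5] → .  [on edge]
    (3,3)@(7, 7): e=[0,0,3] → .  [on edge]
    (3,4)@(7, 9): e=[0,2,1] → X  [on edge]
    (4,4)@(9, 9): e=[6,-12,9] → .
    (3,5)@(7, 11): e=[0,4,-1] → .  [on edge]
    (3,6)@(7, 13): e=[0,6,-3] → .  [on edge]
    (3,7)@(7, 15): e=[0,8,-5] → .  [on edge]
    (3,8)@(7, 17): e=[0,10,-7] → .  [on edge]
    (3,9)@(7, 19): e=[0,12,-9] → .  [on edge]
    (3,10)@(7, 21): e=[0,14,-11] → .  [on edge]
    (4,10)@(9, 21): e=[6,0,-3] → .  [on edge]
    (3,11)@(7, 23): e=[0,16,-13] → .  [on edge]
  covered (1 px):
    . . . . . .
    . . . . . .
    . . . . . .
    . . . . . .
    . . . X . .
    . . . . . .
    . . . . . .
    . . . . . .
    . . . . . .
    . . . . . .
    . . . . . .
    . . . . . .
T1:
  2·area = 20  (B↔C swapped to make it positive)
  edge (6, 8)→(4, 24): d=(-2,16) right/bottom  bias=-1
  edge (4, 24)→(4, 14): d=(0,-10) top-left  bias=+0
  edge (4, 14)→(6, 8): d=(2,-6) top-left  bias=+0
    (3,2)@(7, 5): e=[-10,30,0] → .  [on edge]
    (2,5)@(5, 11): e=[10,10,0] → X  [on edge]
    (3,5)@(7, 11): e=[-22,30,12] → .
    (2,6)@(5, 13): e=[6,10,4] → X
    (3,6)@(7, 13): e=[-26,30,16] → .
    (2,7)@(5, 15): e=[2,10,8] → X
    (3,7)@(7, 15): e=[-30,30,20] → .
    (1,8)@(3, 17): e=[30,-10,0] → .  [on edge]
    (2,8)@(5, 17): e=[-2,10,12] → .
    (0,11)@(1, 23): e=[50,-30,0] → .  [on edge]
  covered (3 px):
    . . . . . .
    . . . . . .
    . . . . . .
    . . . . . .
    . . . . . .
    . . X . . .
    . . X . . .
    . . X . . .
    . . . . . .
    . . . . . .
    . . . . . .
    . . . . . .
T2:
  2·area = 12
  edge (2, 4)→(6, 0): d=(4,-4) top-left  bias=+0
  edge (6, 0)→(8, 1): d=(2,1) right/bottom  bias=-1
  edge (8, 1)→(2, 4): d=(-6,3) right/bottom  bias=-1
    (2,0)@(5, 1): e=[0,3,9] → X  [on edge]
    (3,0)@(7, 1): e=[8,1,3] → X
    (4,0)@(9, 1): e=[16,-1,-3] → .
    (1,1)@(3, 3): e=[0,9,3] → X  [on edge]
    (2,1)@(5, 3): e=[8,7,-3] → .
    (3,1)@(7, 3): e=[16,5,-9] → .
    (0,2)@(1, 5): e=[0,15,-3] → .  [on edge]
    (1,2)@(3, 5): e=[8,13,-9] → .
  covered (3 px):
    . . X X . .
    . X . . . .
    . . . . . .
    . . . . . .
    . . . . . .
    . . . . . .
    . . . . . .
    . . . . . .
    . . . . . .
    . . . . . .
    . . . . . .
    . . . . . .
T3:
  2·area = 16  (B↔C swapped to make it positive)
  edge (4, 8)→(6, 10): d=(2,2) right/bottom  bias=-1
  edge (6, 10)→(8, 20): d=(2,10) right/bottom  bias=-1
  edge (8, 20)→(4, 8): d=(-4,-12) top-left  bias=+0
    (0,2)@(1, 5): e=[0,40,-24] → .  [on edge]
    (1,2)@(3, 5): e=[-4,20,0] → .  [on edge]
    (2,2)@(5, 5): e=[-8,0,24] → .  [on edge]
    (1,3)@(3, 7): e=[0,24,-8] → .  [on edge]
    (2,4)@(5, 9): e=[0,8,8] → .  [on edge]
    (2,5)@(5, 11): e=[4,12,0] → X  [on edge]
    (3,5)@(7, 11): e=[0,-8,24] → .  [on edge]
    (2,6)@(5, 13): e=[8,16,-8] → .
    (4,6)@(9, 13): e=[0,-24,40] → .  [on edge]
    (3,7)@(7, 15): e=[8,0,8] → .  [on edge]
    (5,7)@(11, 15): e=[0,-40,56] → .  [on edge]
    (3,8)@(7, 17): e=[12,4,0] → X  [on edge]
    (4,11)@(9, 23): e=[20,-4,0] → .  [on edge]
  covered (2 px):
    . . . . . .
    . . . . . .
    . . . . . .
    . . . . . .
    . . . . . .
    . . X . . .
    . . . . . .
    . . . . . .
    . . . X . .
    . . . . . .
    . . . . . .
    . . . . . .
T4:
  2·area = 212  (B↔C swapped to make it positive)
  edge (12, 18)→(1, 24): d=(-11,6) right/bottom  bias=-1
  edge (1, 24)→(6, 2): d=(5,-22) top-left  bias=+0
  edge (6, 2)→(12, 18): d=(6,16) right/bottom  bias=-1
    (3,2)@(7, 5): e=[173,37,2] → X
    (4,2)@(9, 5): e=[161,81,-30] → .
    (2,3)@(5, 7): e=[163,3,46] → X
    (4,3)@(9, 7): e=[139,91,-18] → .
    (2,4)@(5, 9): e=[141,13,58] → X
    (4,4)@(9, 9): e=[117,101,-6] → .
    (2,5)@(5, 11): e=[119,23,70] → X
    (4,5)@(9, 11): e=[95,111,6] → X
    (5,5)@(11, 11): e=[83,155,-26] → .
    (2,6)@(5, 13): e=[97,33,82] → X
    (5,6)@(11, 13): e=[61,165,-14] → .
    (2,7)@(5, 15): e=[75,43,94] → X
  covered (25 px):
    . . . . . .
    . . . . . .
    . . . X . .
    . . X X . .
    . . X X . .
    . . X X X .
    . . X X X .
    . . X X X .
    . X X X X X
    . X X X X .
    . X X . . .
    . . . . . .

Result: 34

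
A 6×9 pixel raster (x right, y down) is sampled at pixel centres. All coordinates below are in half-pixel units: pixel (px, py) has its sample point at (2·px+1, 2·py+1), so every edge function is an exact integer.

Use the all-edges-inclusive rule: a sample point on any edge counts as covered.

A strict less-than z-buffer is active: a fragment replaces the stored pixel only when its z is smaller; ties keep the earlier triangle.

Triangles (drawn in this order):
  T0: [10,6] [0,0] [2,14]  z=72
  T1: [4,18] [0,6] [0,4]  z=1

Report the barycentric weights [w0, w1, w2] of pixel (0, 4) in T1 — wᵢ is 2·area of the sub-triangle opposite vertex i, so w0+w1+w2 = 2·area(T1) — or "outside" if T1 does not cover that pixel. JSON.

T0:
  2·area = 128  (B↔C swapped to make it positive)
  edge (10, 6)→(2, 14): d=(-8,8) inclusive
  edge (2, 14)→(0, 0): d=(-2,-14) inclusive
  edge (0, 0)→(10, 6): d=(10,6) inclusive
    (0,0)@(1, 1): e=[112,12,4] → █
    (1,0)@(3, 1): e=[96,40,-8] → ·
    (0,1)@(1, 3): e=[96,8,24] → █
    (1,1)@(3, 3): e=[80,36,12] → █
    (2,1)@(5, 3): e=[64,64,0] → █  [on edge]
    (3,1)@(7, 3): e=[48,92,-12] → ·
    (0,2)@(1, 5): e=[80,4,44] → █
    (3,2)@(7, 5): e=[32,88,8] → █
    (4,2)@(9, 5): e=[16,116,-4] → ·
    (5,2)@(11, 5): e=[0,144,-16] → ·  [on edge]
    (0,3)@(1, 7): e=[64,0,64] → █  [on edge]
    (4,3)@(9, 7): e=[0,112,16] → █  [on edge]
    (3,4)@(7, 9): e=[0,80,48] → █  [on edge]
    (2,5)@(5, 11): e=[0,48,80] → █  [on edge]
    (1,6)@(3, 13): e=[0,16,112] → █  [on edge]
    (0,7)@(1, 15): e=[0,-16,144] → ·  [on edge]
  covered (19 px):
    █ · · · · ·
    █ █ █ · · ·
    █ █ █ █ · ·
    █ █ █ █ █ ·
    · █ █ █ · ·
    · █ █ · · ·
    · █ · · · ·
    · · · · · ·
    · · · · · ·
T1:
  2·area = 8
  edge (4, 18)→(0, 6): d=(-4,-12) inclusive
  edge (0, 6)→(0, 4): d=(0,-2) inclusive
  edge (0, 4)→(4, 18): d=(4,14) inclusive
    (0,4)@(1, 9): e=[0,2,6] → █  [on edge]
    (1,4)@(3, 9): e=[24,6,-22] → ·
    (0,5)@(1, 11): e=[-8,2,14] → ·
    (1,7)@(3, 15): e=[0,6,2] → █  [on edge]
    (2,7)@(5, 15): e=[24,10,-26] → ·
    (1,8)@(3, 17): e=[-8,6,10] → ·
  covered (2 px):
    · · · · · ·
    · · · · · ·
    · · · · · ·
    · · · · · ·
    █ · · · · ·
    · · · · · ·
    · · · · · ·
    · █ · · · ·
    · · · · · ·

Final: [2,6,0]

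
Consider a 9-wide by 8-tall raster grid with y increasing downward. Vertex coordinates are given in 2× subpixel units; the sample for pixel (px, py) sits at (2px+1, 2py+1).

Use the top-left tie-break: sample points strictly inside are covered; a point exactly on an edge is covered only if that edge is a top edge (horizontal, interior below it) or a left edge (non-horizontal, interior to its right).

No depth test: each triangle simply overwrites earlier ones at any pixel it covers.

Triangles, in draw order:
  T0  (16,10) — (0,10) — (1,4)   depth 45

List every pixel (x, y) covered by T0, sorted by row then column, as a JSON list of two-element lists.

T0:
  2·area = 96
  edge (16, 10)→(0, 10): d=(-16,0) right/bottom  bias=-1
  edge (0, 10)→(1, 4): d=(1,-6) top-left  bias=+0
  edge (1, 4)→(16, 10): d=(15,6) right/bottom  bias=-1
    (0,2)@(1, 5): e=[80,1,15] → #
    (1,2)@(3, 5): e=[80,13,3] → #
    (2,2)@(5, 5): e=[80,25,-9] → ·
    (0,3)@(1, 7): e=[48,3,45] → #
    (2,3)@(5, 7): e=[48,27,21] → #
    (3,3)@(7, 7): e=[48,39,9] → #
    (4,3)@(9, 7): e=[48,51,-3] → ·
    (0,4)@(1, 9): e=[16,5,75] → #
    (4,4)@(9, 9): e=[16,53,27] → #
    (5,4)@(11, 9): e=[16,65,15] → #
    (6,4)@(13, 9): e=[16,77,3] → #
    (7,4)@(15, 9): e=[16,89,-9] → ·
  covered (13 px):
    · · · · · · · · ·
    · · · · · · · · ·
    # # · · · · · · ·
    # # # # · · · · ·
    # # # # # # # · ·
    · · · · · · · · ·
    · · · · · · · · ·
    · · · · · · · · ·

Result: [[0,2],[1,2],[0,3],[1,3],[2,3],[3,3],[0,4],[1,4],[2,4],[3,4],[4,4],[5,4],[6,4]]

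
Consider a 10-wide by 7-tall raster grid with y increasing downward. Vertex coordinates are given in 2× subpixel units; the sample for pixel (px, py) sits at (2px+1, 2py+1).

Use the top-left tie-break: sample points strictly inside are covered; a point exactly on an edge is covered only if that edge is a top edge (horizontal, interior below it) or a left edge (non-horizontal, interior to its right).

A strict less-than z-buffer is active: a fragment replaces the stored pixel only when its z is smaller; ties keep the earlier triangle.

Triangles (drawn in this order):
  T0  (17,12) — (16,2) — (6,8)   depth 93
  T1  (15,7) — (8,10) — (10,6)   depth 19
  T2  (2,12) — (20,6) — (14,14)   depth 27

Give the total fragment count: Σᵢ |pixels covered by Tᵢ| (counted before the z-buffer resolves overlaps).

T0:
  2·area = 106  (B↔C swapped to make it positive)
  edge (17, 12)→(6, 8): d=(-11,-4) top-left  bias=+0
  edge (6, 8)→(16, 2): d=(10,-6) top-left  bias=+0
  edge (16, 2)→(17, 12): d=(1,10) right/bottom  bias=-1
    (7,1)@(15, 3): e=[91,4,11] → X
    (8,1)@(17, 3): e=[99,16,-9] → .
    (5,2)@(11, 5): e=[53,0,53] → X  [on edge]
    (6,2)@(13, 5): e=[61,12,33] → X
    (8,2)@(17, 5): e=[77,36,-7] → .
    (4,3)@(9, 7): e=[23,8,75] → X
    (8,3)@(17, 7): e=[55,56,-5] → .
    (4,4)@(9, 9): e=[1,28,77] → X
    (8,4)@(17, 9): e=[33,76,-3] → .
    (0,5)@(1, 11): e=[-53,0,159] → .  [on edge]
    (4,5)@(9, 11): e=[-21,48,79] → .
    (5,5)@(11, 11): e=[-13,60,59] → .
  covered (13 px):
    . . . . . . . . . .
    . . . . . . . X . .
    . . . . . X X X . .
    . . . . X X X X . .
    . . . . X X X X . .
    . . . . . . . X . .
    . . . . . . . . . .
T1:
  2·area = 22
  edge (15, 7)→(8, 10): d=(-7,3) right/bottom  bias=-1
  edge (8, 10)→(10, 6): d=(2,-4) top-left  bias=+0
  edge (10, 6)→(15, 7): d=(5,1) right/bottom  bias=-1
    (2,2)@(5, 5): e=[44,-22,0] → .  [on edge]
    (5,3)@(11, 7): e=[12,6,4] → X
    (6,3)@(13, 7): e=[6,14,2] → X
    (7,3)@(15, 7): e=[0,22,0] → .  [on edge]
    (4,4)@(9, 9): e=[4,2,16] → X
    (5,4)@(11, 9): e=[-2,10,14] → .
    (6,4)@(13, 9): e=[-8,18,12] → .
    (4,5)@(9, 11): e=[-10,6,26] → .
    (0,6)@(1, 13): e=[0,-22,44] → .  [on edge]
  covered (3 px):
    . . . . . . . . . .
    . . . . . . . . . .
    . . . . . . . . . .
    . . . . . X X . . .
    . . . . X . . . . .
    . . . . . . . . . .
    . . . . . . . . . .
T2:
  2·area = 108
  edge (2, 12)→(20, 6): d=(18,-6) top-left  bias=+0
  edge (20, 6)→(14, 14): d=(-6,8) right/bottom  bias=-1
  edge (14, 14)→(2, 12): d=(-12,-2) top-left  bias=+0
    (8,3)@(17, 7): e=[0,18,90] → X  [on edge]
    (9,3)@(19, 7): e=[12,2,94] → X
    (5,4)@(11, 9): e=[0,54,54] → X  [on edge]
    (6,4)@(13, 9): e=[12,38,58] → X
    (7,4)@(15, 9): e=[24,22,62] → X
    (9,4)@(19, 9): e=[48,-10,70] → .
    (2,5)@(5, 11): e=[0,90,18] → X  [on edge]
    (3,5)@(7, 11): e=[12,74,22] → X
    (4,5)@(9, 11): e=[24,58,26] → X
    (8,5)@(17, 11): e=[72,-6,42] → .
    (2,6)@(5, 13): e=[36,78,-6] → .
    (3,6)@(7, 13): e=[48,62,-2] → .
  covered (15 px):
    . . . . . . . . . .
    . . . . . . . . . .
    . . . . . . . . . .
    . . . . . . . . X X
    . . . . . X X X X .
    . . X X X X X X . .
    . . . . X X X . . .

Answer: 31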